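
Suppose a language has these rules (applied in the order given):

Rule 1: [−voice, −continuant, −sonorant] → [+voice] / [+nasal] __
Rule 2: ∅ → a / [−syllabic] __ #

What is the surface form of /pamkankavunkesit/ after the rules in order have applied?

pamgangavungesita

Rule 1 (post-nasal voicing): /k/ is a voiceless stop immediately after the nasal /m/, so it voices to [g]. /k/ is a voiceless stop immediately after the nasal /n/, so it voices to [g]. /k/ is a voiceless stop immediately after the nasal /n/, so it voices to [g]. /pamkankavunkesit/ → pamgangavungesit.
Rule 2 (final a-epenthesis): the form ends in the consonant /t/, so [a] is inserted word-finally. /pamgangavungesit/ → pamgangavungesita.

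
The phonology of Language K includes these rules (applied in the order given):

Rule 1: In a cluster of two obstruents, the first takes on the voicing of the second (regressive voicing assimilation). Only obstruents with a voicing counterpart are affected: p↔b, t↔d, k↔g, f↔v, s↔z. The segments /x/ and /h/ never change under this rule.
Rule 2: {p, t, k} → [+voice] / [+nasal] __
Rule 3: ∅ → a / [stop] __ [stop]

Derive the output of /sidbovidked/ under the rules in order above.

sidabovitaked

Rule 1 (regressive voicing assimilation): /d/ precedes the voiceless obstruent /k/, so it devoices to [t] by assimilation. /sidbovidked/ → sidbovitked.
Rule 2 (post-nasal voicing): no segment meets the environment; /sidbovitked/ is unchanged.
Rule 3 (stop-cluster a-epenthesis): /d/ and /b/ form a stop–stop cluster, so [a] is inserted between them. /t/ and /k/ form a stop–stop cluster, so [a] is inserted between them. /sidbovitked/ → sidabovitaked.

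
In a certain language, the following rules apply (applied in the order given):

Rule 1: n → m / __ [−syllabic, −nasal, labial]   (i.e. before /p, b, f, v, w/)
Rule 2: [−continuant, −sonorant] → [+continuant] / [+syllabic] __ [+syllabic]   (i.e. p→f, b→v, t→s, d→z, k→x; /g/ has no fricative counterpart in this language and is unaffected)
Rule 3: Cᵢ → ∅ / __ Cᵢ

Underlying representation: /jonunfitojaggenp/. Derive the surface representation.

jonumfisojagemp

Rule 1 (nasal place assimilation): /n/ precedes the labial consonant /f/, so it assimilates in place to [m]. /n/ precedes the labial consonant /p/, so it assimilates in place to [m]. /jonunfitojaggenp/ → jonumfitojaggemp.
Rule 2 (intervocalic spirantization): /t/ is a stop between vowels /i/ and /o/, so it spirantizes to the fricative [s]. /jonumfitojaggemp/ → jonumfisojaggemp.
Rule 3 (degemination): /gg/ is a geminate; the first /g/ deletes. /jonumfisojaggemp/ → jonumfisojagemp.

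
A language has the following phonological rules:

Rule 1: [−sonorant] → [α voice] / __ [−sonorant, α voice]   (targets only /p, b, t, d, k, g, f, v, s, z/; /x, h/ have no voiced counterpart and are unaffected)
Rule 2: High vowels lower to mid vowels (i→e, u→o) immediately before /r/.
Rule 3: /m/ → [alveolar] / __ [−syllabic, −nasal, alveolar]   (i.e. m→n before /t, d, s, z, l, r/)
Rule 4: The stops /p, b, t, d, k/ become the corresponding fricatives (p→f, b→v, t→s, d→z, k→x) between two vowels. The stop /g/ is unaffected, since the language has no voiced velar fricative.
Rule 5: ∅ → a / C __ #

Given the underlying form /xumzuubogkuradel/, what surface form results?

Rule 1 (regressive voicing assimilation): /g/ precedes the voiceless obstruent /k/, so it devoices to [k] by assimilation. /xumzuubogkuradel/ → xumzuubokkuradel.
Rule 2 (pre-rhotic lowering): /u/ is a high vowel immediately before /r/, so it lowers to [o]. /xumzuubokkuradel/ → xumzuubokkoradel.
Rule 3 (nasal place assimilation): /m/ precedes the alveolar consonant /z/, so it assimilates in place to [n]. /xumzuubokkoradel/ → xunzuubokkoradel.
Rule 4 (intervocalic spirantization): /b/ is a stop between vowels /u/ and /o/, so it spirantizes to the fricative [v]. /d/ is a stop between vowels /a/ and /e/, so it spirantizes to the fricative [z]. /xunzuubokkoradel/ → xunzuuvokkorazel.
Rule 5 (final a-epenthesis): the form ends in the consonant /l/, so [a] is inserted word-finally. /xunzuuvokkorazel/ → xunzuuvokkorazela.

xunzuuvokkorazela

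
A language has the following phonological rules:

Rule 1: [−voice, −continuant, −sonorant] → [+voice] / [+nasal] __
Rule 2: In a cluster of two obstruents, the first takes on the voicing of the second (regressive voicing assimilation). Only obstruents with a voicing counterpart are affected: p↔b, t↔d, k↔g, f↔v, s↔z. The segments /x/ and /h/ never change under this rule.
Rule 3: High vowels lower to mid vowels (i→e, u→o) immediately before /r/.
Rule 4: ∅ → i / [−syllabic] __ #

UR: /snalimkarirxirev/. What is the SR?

Rule 1 (post-nasal voicing): /k/ is a voiceless stop immediately after the nasal /m/, so it voices to [g]. /snalimkarirxirev/ → snalimgarirxirev.
Rule 2 (regressive voicing assimilation): no segment meets the environment; /snalimgarirxirev/ is unchanged.
Rule 3 (pre-rhotic lowering): /i/ is a high vowel immediately before /r/, so it lowers to [e]. /i/ is a high vowel immediately before /r/, so it lowers to [e]. /snalimgarirxirev/ → snalimgarerxerev.
Rule 4 (final i-epenthesis): the form ends in the consonant /v/, so [i] is inserted word-finally. /snalimgarerxerev/ → snalimgarerxerevi.

snalimgarerxerevi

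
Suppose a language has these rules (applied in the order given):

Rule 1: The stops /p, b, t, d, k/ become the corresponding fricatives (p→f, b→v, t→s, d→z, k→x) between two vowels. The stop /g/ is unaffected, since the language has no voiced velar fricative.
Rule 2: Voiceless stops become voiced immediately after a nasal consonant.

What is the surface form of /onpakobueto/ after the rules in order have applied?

Rule 1 (intervocalic spirantization): /k/ is a stop between vowels /a/ and /o/, so it spirantizes to the fricative [x]. /b/ is a stop between vowels /o/ and /u/, so it spirantizes to the fricative [v]. /t/ is a stop between vowels /e/ and /o/, so it spirantizes to the fricative [s]. /onpakobueto/ → onpaxovueso.
Rule 2 (post-nasal voicing): /p/ is a voiceless stop immediately after the nasal /n/, so it voices to [b]. /onpaxovueso/ → onbaxovueso.

onbaxovueso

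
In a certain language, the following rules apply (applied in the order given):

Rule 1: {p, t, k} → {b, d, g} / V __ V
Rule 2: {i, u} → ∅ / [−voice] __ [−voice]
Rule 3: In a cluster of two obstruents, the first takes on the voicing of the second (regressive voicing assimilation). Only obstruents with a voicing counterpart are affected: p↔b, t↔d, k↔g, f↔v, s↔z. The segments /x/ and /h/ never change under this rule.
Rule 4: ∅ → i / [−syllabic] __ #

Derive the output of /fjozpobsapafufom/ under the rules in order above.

Rule 1 (intervocalic voicing): /p/ is a voiceless stop between vowels /a/ and /a/, so it voices to [b]. /fjozpobsapafufom/ → fjozpobsabafufom.
Rule 2 (high vowel syncope): /u/ is a high vowel flanked by voiceless consonants /f/ and /f/, so it deletes. /fjozpobsabafufom/ → fjozpobsabaffom.
Rule 3 (regressive voicing assimilation): /z/ precedes the voiceless obstruent /p/, so it devoices to [s] by assimilation. /b/ precedes the voiceless obstruent /s/, so it devoices to [p] by assimilation. /fjozpobsabaffom/ → fjospopsabaffom.
Rule 4 (final i-epenthesis): the form ends in the consonant /m/, so [i] is inserted word-finally. /fjospopsabaffom/ → fjospopsabaffomi.

fjospopsabaffomi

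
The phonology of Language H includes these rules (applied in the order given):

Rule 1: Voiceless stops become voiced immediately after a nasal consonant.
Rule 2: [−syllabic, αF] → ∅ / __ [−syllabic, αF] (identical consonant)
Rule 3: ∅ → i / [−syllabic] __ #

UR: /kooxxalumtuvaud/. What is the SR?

kooxalumduvaudi

Rule 1 (post-nasal voicing): /t/ is a voiceless stop immediately after the nasal /m/, so it voices to [d]. /kooxxalumtuvaud/ → kooxxalumduvaud.
Rule 2 (degemination): /xx/ is a geminate; the first /x/ deletes. /kooxxalumduvaud/ → kooxalumduvaud.
Rule 3 (final i-epenthesis): the form ends in the consonant /d/, so [i] is inserted word-finally. /kooxalumduvaud/ → kooxalumduvaudi.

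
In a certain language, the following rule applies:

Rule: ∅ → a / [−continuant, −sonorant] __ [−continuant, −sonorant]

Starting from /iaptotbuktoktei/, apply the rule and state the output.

/p/ and /t/ form a stop–stop cluster, so [a] is inserted between them.
/t/ and /b/ form a stop–stop cluster, so [a] is inserted between them.
/k/ and /t/ form a stop–stop cluster, so [a] is inserted between them.
/k/ and /t/ form a stop–stop cluster, so [a] is inserted between them.
Surface form: [iapatotabukatokatei].

iapatotabukatokatei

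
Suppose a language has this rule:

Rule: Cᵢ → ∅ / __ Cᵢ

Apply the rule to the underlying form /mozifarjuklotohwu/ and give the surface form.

No segment of /mozifarjuklotohwu/ meets the structural description of the rule, so the form surfaces unchanged.

mozifarjuklotohwu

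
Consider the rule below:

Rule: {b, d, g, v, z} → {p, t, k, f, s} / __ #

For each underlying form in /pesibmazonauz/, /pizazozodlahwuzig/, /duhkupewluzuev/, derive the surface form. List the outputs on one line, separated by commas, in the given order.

/pesibmazonauz/: /z/ is a voiced obstruent in word-final position, so it devoices to [s]. → [pesibmazonaus].
/pizazozodlahwuzig/: /g/ is a voiced obstruent in word-final position, so it devoices to [k]. → [pizazozodlahwuzik].
/duhkupewluzuev/: /v/ is a voiced obstruent in word-final position, so it devoices to [f]. → [duhkupewluzuef].

pesibmazonaus, pizazozodlahwuzik, duhkupewluzuef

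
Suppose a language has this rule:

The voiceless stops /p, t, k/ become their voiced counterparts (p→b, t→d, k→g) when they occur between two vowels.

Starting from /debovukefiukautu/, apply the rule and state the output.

debovugefiugaudu

/k/ is a voiceless stop between vowels /u/ and /e/, so it voices to [g].
/k/ is a voiceless stop between vowels /u/ and /a/, so it voices to [g].
/t/ is a voiceless stop between vowels /u/ and /u/, so it voices to [d].
Surface form: [debovugefiugaudu].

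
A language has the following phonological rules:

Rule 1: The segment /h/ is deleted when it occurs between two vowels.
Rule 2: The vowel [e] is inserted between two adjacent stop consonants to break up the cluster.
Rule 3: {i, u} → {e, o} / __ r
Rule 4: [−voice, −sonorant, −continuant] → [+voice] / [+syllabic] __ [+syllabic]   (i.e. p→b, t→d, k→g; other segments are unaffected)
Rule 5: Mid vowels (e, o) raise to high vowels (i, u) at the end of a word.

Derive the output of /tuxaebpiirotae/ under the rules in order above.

tuxaebebierodai

Rule 1 (intervocalic h-deletion): no segment meets the environment; /tuxaebpiirotae/ is unchanged.
Rule 2 (stop-cluster e-epenthesis): /b/ and /p/ form a stop–stop cluster, so [e] is inserted between them. /tuxaebpiirotae/ → tuxaebepiirotae.
Rule 3 (pre-rhotic lowering): /i/ is a high vowel immediately before /r/, so it lowers to [e]. /tuxaebepiirotae/ → tuxaebepierotae.
Rule 4 (intervocalic voicing): /p/ is a voiceless stop between vowels /e/ and /i/, so it voices to [b]. /t/ is a voiceless stop between vowels /o/ and /a/, so it voices to [d]. /tuxaebepierotae/ → tuxaebebierodae.
Rule 5 (final vowel raising): /e/ is a mid vowel in word-final position, so it raises to [i]. /tuxaebebierodae/ → tuxaebebierodai.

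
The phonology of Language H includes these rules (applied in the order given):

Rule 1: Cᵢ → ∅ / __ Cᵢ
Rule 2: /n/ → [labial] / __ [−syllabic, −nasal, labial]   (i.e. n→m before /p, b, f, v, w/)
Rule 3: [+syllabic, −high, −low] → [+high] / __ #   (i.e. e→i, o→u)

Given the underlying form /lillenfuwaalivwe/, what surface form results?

lilemfuwaalivwi

Rule 1 (degemination): /ll/ is a geminate; the first /l/ deletes. /lillenfuwaalivwe/ → lilenfuwaalivwe.
Rule 2 (nasal place assimilation): /n/ precedes the labial consonant /f/, so it assimilates in place to [m]. /lilenfuwaalivwe/ → lilemfuwaalivwe.
Rule 3 (final vowel raising): /e/ is a mid vowel in word-final position, so it raises to [i]. /lilemfuwaalivwe/ → lilemfuwaalivwi.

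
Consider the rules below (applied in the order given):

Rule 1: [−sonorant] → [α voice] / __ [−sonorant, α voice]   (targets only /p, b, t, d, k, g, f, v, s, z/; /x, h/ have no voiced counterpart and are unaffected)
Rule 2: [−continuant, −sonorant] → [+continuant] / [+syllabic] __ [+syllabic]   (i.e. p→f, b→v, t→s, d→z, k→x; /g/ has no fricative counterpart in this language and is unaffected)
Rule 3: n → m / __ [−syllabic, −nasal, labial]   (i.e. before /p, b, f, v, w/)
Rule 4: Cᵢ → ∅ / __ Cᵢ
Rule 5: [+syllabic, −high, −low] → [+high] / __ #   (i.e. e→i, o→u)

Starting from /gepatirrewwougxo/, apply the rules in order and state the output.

gefasirewoukxu

Rule 1 (regressive voicing assimilation): /g/ precedes the voiceless obstruent /x/, so it devoices to [k] by assimilation. /gepatirrewwougxo/ → gepatirrewwoukxo.
Rule 2 (intervocalic spirantization): /p/ is a stop between vowels /e/ and /a/, so it spirantizes to the fricative [f]. /t/ is a stop between vowels /a/ and /i/, so it spirantizes to the fricative [s]. /gepatirrewwoukxo/ → gefasirrewwoukxo.
Rule 3 (nasal place assimilation): no segment meets the environment; /gefasirrewwoukxo/ is unchanged.
Rule 4 (degemination): /rr/ is a geminate; the first /r/ deletes. /ww/ is a geminate; the first /w/ deletes. /gefasirrewwoukxo/ → gefasirewoukxo.
Rule 5 (final vowel raising): /o/ is a mid vowel in word-final position, so it raises to [u]. /gefasirewoukxo/ → gefasirewoukxu.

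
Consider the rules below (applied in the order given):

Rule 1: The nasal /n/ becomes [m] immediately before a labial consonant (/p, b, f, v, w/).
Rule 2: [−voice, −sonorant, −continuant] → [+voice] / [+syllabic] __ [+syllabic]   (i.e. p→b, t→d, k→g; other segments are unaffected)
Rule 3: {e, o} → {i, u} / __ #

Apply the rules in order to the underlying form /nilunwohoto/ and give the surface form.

Rule 1 (nasal place assimilation): /n/ precedes the labial consonant /w/, so it assimilates in place to [m]. /nilunwohoto/ → nilumwohoto.
Rule 2 (intervocalic voicing): /t/ is a voiceless stop between vowels /o/ and /o/, so it voices to [d]. /nilumwohoto/ → nilumwohodo.
Rule 3 (final vowel raising): /o/ is a mid vowel in word-final position, so it raises to [u]. /nilumwohodo/ → nilumwohodu.

nilumwohodu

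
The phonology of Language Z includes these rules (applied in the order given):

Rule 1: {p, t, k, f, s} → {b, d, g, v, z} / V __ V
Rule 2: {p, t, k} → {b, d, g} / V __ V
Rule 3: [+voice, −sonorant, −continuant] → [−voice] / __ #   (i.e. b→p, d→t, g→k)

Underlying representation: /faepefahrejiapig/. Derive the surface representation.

faebevahrejiabik

Rule 1 (intervocalic voicing): /p/ is a voiceless obstruent between vowels /e/ and /e/, so it voices to [b]. /f/ is a voiceless obstruent between vowels /e/ and /a/, so it voices to [v]. /p/ is a voiceless obstruent between vowels /a/ and /i/, so it voices to [b]. /faepefahrejiapig/ → faebevahrejiabig.
Rule 2 (intervocalic voicing): no segment meets the environment; /faebevahrejiabig/ is unchanged.
Rule 3 (final devoicing): /g/ is a voiced stop in word-final position, so it devoices to [k]. /faebevahrejiabig/ → faebevahrejiabik.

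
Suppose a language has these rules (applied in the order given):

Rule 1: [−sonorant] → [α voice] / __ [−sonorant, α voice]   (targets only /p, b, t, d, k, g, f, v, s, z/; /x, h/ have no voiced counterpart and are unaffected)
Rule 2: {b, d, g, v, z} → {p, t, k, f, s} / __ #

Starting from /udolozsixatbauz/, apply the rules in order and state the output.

udolossixadbaus

Rule 1 (regressive voicing assimilation): /z/ precedes the voiceless obstruent /s/, so it devoices to [s] by assimilation. /t/ precedes the voiced obstruent /b/, so it voices to [d] by assimilation. /udolozsixatbauz/ → udolossixadbauz.
Rule 2 (final devoicing): /z/ is a voiced obstruent in word-final position, so it devoices to [s]. /udolossixadbauz/ → udolossixadbaus.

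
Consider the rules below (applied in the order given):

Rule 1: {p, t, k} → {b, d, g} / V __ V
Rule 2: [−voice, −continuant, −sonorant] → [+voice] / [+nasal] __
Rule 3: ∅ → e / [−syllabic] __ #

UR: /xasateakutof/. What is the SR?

Rule 1 (intervocalic voicing): /t/ is a voiceless stop between vowels /a/ and /e/, so it voices to [d]. /k/ is a voiceless stop between vowels /a/ and /u/, so it voices to [g]. /t/ is a voiceless stop between vowels /u/ and /o/, so it voices to [d]. /xasateakutof/ → xasadeagudof.
Rule 2 (post-nasal voicing): no segment meets the environment; /xasadeagudof/ is unchanged.
Rule 3 (final e-epenthesis): the form ends in the consonant /f/, so [e] is inserted word-finally. /xasadeagudof/ → xasadeagudofe.

xasadeagudofe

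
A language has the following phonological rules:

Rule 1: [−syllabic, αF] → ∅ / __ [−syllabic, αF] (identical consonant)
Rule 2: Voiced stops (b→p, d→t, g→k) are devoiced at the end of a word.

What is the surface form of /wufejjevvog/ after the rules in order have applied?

wufejevok

Rule 1 (degemination): /jj/ is a geminate; the first /j/ deletes. /vv/ is a geminate; the first /v/ deletes. /wufejjevvog/ → wufejevog.
Rule 2 (final devoicing): /g/ is a voiced stop in word-final position, so it devoices to [k]. /wufejevog/ → wufejevok.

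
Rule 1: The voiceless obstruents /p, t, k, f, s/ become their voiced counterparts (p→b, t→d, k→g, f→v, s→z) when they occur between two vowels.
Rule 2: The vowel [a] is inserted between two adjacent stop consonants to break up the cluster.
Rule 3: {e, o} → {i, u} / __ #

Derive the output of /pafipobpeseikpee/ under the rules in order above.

pavibobapezeikapei

Rule 1 (intervocalic voicing): /f/ is a voiceless obstruent between vowels /a/ and /i/, so it voices to [v]. /p/ is a voiceless obstruent between vowels /i/ and /o/, so it voices to [b]. /s/ is a voiceless obstruent between vowels /e/ and /e/, so it voices to [z]. /pafipobpeseikpee/ → pavibobpezeikpee.
Rule 2 (stop-cluster a-epenthesis): /b/ and /p/ form a stop–stop cluster, so [a] is inserted between them. /k/ and /p/ form a stop–stop cluster, so [a] is inserted between them. /pavibobpezeikpee/ → pavibobapezeikapee.
Rule 3 (final vowel raising): /e/ is a mid vowel in word-final position, so it raises to [i]. /pavibobapezeikapee/ → pavibobapezeikapei.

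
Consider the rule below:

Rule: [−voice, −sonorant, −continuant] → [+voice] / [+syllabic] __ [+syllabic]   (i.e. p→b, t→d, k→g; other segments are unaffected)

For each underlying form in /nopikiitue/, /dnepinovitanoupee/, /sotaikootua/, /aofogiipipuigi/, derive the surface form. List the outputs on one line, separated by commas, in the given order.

/nopikiitue/: /p/ is a voiceless stop between vowels /o/ and /i/, so it voices to [b]. /k/ is a voiceless stop between vowels /i/ and /i/, so it voices to [g]. /t/ is a voiceless stop between vowels /i/ and /u/, so it voices to [d]. → [nobigiidue].
/dnepinovitanoupee/: /p/ is a voiceless stop between vowels /e/ and /i/, so it voices to [b]. /t/ is a voiceless stop between vowels /i/ and /a/, so it voices to [d]. /p/ is a voiceless stop between vowels /u/ and /e/, so it voices to [b]. → [dnebinovidanoubee].
/sotaikootua/: /t/ is a voiceless stop between vowels /o/ and /a/, so it voices to [d]. /k/ is a voiceless stop between vowels /i/ and /o/, so it voices to [g]. /t/ is a voiceless stop between vowels /o/ and /u/, so it voices to [d]. → [sodaigoodua].
/aofogiipipuigi/: /p/ is a voiceless stop between vowels /i/ and /i/, so it voices to [b]. /p/ is a voiceless stop between vowels /i/ and /u/, so it voices to [b]. → [aofogiibibuigi].

nobigiidue, dnebinovidanoubee, sodaigoodua, aofogiibibuigi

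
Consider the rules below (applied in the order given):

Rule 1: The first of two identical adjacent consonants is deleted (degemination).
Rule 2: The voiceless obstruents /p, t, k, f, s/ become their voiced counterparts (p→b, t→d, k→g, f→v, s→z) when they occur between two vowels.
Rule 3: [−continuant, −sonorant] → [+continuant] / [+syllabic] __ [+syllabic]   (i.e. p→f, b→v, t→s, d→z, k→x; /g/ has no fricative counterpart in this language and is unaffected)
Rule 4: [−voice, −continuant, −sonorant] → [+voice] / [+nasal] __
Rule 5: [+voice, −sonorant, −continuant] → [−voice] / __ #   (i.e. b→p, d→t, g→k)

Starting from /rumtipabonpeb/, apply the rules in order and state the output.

Rule 1 (degemination): no segment meets the environment; /rumtipabonpeb/ is unchanged.
Rule 2 (intervocalic voicing): /p/ is a voiceless obstruent between vowels /i/ and /a/, so it voices to [b]. /rumtipabonpeb/ → rumtibabonpeb.
Rule 3 (intervocalic spirantization): /b/ is a stop between vowels /i/ and /a/, so it spirantizes to the fricative [v]. /b/ is a stop between vowels /a/ and /o/, so it spirantizes to the fricative [v]. /rumtibabonpeb/ → rumtivavonpeb.
Rule 4 (post-nasal voicing): /t/ is a voiceless stop immediately after the nasal /m/, so it voices to [d]. /p/ is a voiceless stop immediately after the nasal /n/, so it voices to [b]. /rumtivavonpeb/ → rumdivavonbeb.
Rule 5 (final devoicing): /b/ is a voiced stop in word-final position, so it devoices to [p]. /rumdivavonbeb/ → rumdivavonbep.

rumdivavonbep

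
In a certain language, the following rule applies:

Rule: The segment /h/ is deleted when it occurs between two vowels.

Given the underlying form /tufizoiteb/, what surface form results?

No segment of /tufizoiteb/ meets the structural description of the rule, so the form surfaces unchanged.

tufizoiteb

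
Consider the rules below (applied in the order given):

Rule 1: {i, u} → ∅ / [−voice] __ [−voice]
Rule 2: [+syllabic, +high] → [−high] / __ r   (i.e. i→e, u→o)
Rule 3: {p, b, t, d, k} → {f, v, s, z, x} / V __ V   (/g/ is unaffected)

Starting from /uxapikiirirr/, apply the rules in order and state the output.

Rule 1 (high vowel syncope): /i/ is a high vowel flanked by voiceless consonants /p/ and /k/, so it deletes. /uxapikiirirr/ → uxapkiirirr.
Rule 2 (pre-rhotic lowering): /i/ is a high vowel immediately before /r/, so it lowers to [e]. /i/ is a high vowel immediately before /r/, so it lowers to [e]. /uxapkiirirr/ → uxapkiererr.
Rule 3 (intervocalic spirantization): no segment meets the environment; /uxapkiererr/ is unchanged.

uxapkiererr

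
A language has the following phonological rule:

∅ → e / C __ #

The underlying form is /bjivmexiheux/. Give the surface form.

bjivmexiheuxe

the form ends in the consonant /x/, so [e] is inserted word-finally.
Surface form: [bjivmexiheuxe].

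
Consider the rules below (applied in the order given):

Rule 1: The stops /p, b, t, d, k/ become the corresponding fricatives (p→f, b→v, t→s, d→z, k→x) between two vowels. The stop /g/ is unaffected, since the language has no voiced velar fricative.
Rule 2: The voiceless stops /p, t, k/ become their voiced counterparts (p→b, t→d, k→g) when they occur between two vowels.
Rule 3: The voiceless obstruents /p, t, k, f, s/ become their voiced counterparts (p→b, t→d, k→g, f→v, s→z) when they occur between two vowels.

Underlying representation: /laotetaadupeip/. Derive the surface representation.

laozezaazuveip

Rule 1 (intervocalic spirantization): /t/ is a stop between vowels /o/ and /e/, so it spirantizes to the fricative [s]. /t/ is a stop between vowels /e/ and /a/, so it spirantizes to the fricative [s]. /d/ is a stop between vowels /a/ and /u/, so it spirantizes to the fricative [z]. /p/ is a stop between vowels /u/ and /e/, so it spirantizes to the fricative [f]. /laotetaadupeip/ → laosesaazufeip.
Rule 2 (intervocalic voicing): no segment meets the environment; /laosesaazufeip/ is unchanged.
Rule 3 (intervocalic voicing): /s/ is a voiceless obstruent between vowels /o/ and /e/, so it voices to [z]. /s/ is a voiceless obstruent between vowels /e/ and /a/, so it voices to [z]. /f/ is a voiceless obstruent between vowels /u/ and /e/, so it voices to [v]. /laosesaazufeip/ → laozezaazuveip.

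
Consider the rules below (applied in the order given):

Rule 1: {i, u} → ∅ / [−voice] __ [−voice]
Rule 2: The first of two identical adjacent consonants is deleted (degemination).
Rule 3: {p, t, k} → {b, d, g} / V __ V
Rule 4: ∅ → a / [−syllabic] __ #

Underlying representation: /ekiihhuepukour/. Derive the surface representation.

Rule 1 (high vowel syncope): /u/ is a high vowel flanked by voiceless consonants /p/ and /k/, so it deletes. /ekiihhuepukour/ → ekiihhuepkour.
Rule 2 (degemination): /hh/ is a geminate; the first /h/ deletes. /ekiihhuepkour/ → ekiihuepkour.
Rule 3 (intervocalic voicing): /k/ is a voiceless stop between vowels /e/ and /i/, so it voices to [g]. /ekiihuepkour/ → egiihuepkour.
Rule 4 (final a-epenthesis): the form ends in the consonant /r/, so [a] is inserted word-finally. /egiihuepkour/ → egiihuepkoura.

egiihuepkoura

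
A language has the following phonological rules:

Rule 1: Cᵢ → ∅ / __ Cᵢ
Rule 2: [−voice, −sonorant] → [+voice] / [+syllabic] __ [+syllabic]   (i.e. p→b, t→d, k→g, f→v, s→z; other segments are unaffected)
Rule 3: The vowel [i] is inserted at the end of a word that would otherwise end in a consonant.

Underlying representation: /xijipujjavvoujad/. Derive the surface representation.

Rule 1 (degemination): /jj/ is a geminate; the first /j/ deletes. /vv/ is a geminate; the first /v/ deletes. /xijipujjavvoujad/ → xijipujavoujad.
Rule 2 (intervocalic voicing): /p/ is a voiceless obstruent between vowels /i/ and /u/, so it voices to [b]. /xijipujavoujad/ → xijibujavoujad.
Rule 3 (final i-epenthesis): the form ends in the consonant /d/, so [i] is inserted word-finally. /xijibujavoujad/ → xijibujavoujadi.

xijibujavoujadi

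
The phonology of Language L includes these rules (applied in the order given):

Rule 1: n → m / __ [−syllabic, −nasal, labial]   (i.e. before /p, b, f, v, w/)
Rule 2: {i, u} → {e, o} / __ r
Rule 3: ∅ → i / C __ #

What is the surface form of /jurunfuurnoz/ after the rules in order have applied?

Rule 1 (nasal place assimilation): /n/ precedes the labial consonant /f/, so it assimilates in place to [m]. /jurunfuurnoz/ → jurumfuurnoz.
Rule 2 (pre-rhotic lowering): /u/ is a high vowel immediately before /r/, so it lowers to [o]. /u/ is a high vowel immediately before /r/, so it lowers to [o]. /jurumfuurnoz/ → jorumfuornoz.
Rule 3 (final i-epenthesis): the form ends in the consonant /z/, so [i] is inserted word-finally. /jorumfuornoz/ → jorumfuornozi.

jorumfuornozi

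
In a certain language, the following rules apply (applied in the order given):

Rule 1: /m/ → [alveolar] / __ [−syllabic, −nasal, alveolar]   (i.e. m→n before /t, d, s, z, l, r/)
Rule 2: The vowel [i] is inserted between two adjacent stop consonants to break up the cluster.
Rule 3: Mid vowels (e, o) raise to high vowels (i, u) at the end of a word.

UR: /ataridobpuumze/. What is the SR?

Rule 1 (nasal place assimilation): /m/ precedes the alveolar consonant /z/, so it assimilates in place to [n]. /ataridobpuumze/ → ataridobpuunze.
Rule 2 (stop-cluster i-epenthesis): /b/ and /p/ form a stop–stop cluster, so [i] is inserted between them. /ataridobpuunze/ → ataridobipuunze.
Rule 3 (final vowel raising): /e/ is a mid vowel in word-final position, so it raises to [i]. /ataridobipuunze/ → ataridobipuunzi.

ataridobipuunzi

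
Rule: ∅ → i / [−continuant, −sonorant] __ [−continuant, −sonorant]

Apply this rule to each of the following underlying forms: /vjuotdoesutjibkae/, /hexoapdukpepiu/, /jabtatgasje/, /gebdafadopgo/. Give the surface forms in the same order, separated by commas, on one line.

vjuotidoesutjibikae, hexoapidukipepiu, jabitatigasje, gebidafadopigo

/vjuotdoesutjibkae/: /t/ and /d/ form a stop–stop cluster, so [i] is inserted between them. /b/ and /k/ form a stop–stop cluster, so [i] is inserted between them. → [vjuotidoesutjibikae].
/hexoapdukpepiu/: /p/ and /d/ form a stop–stop cluster, so [i] is inserted between them. /k/ and /p/ form a stop–stop cluster, so [i] is inserted between them. → [hexoapidukipepiu].
/jabtatgasje/: /b/ and /t/ form a stop–stop cluster, so [i] is inserted between them. /t/ and /g/ form a stop–stop cluster, so [i] is inserted between them. → [jabitatigasje].
/gebdafadopgo/: /b/ and /d/ form a stop–stop cluster, so [i] is inserted between them. /p/ and /g/ form a stop–stop cluster, so [i] is inserted between them. → [gebidafadopigo].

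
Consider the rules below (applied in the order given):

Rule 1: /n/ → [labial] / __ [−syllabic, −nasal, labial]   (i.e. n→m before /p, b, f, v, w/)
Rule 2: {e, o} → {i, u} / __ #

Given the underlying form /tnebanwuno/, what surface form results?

Rule 1 (nasal place assimilation): /n/ precedes the labial consonant /w/, so it assimilates in place to [m]. /tnebanwuno/ → tnebamwuno.
Rule 2 (final vowel raising): /o/ is a mid vowel in word-final position, so it raises to [u]. /tnebamwuno/ → tnebamwunu.

tnebamwunu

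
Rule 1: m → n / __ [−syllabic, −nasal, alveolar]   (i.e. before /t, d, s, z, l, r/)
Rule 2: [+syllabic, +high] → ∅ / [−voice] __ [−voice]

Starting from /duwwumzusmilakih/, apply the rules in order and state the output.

Rule 1 (nasal place assimilation): /m/ precedes the alveolar consonant /z/, so it assimilates in place to [n]. /duwwumzusmilakih/ → duwwunzusmilakih.
Rule 2 (high vowel syncope): /i/ is a high vowel flanked by voiceless consonants /k/ and /h/, so it deletes. /duwwunzusmilakih/ → duwwunzusmilakh.

duwwunzusmilakh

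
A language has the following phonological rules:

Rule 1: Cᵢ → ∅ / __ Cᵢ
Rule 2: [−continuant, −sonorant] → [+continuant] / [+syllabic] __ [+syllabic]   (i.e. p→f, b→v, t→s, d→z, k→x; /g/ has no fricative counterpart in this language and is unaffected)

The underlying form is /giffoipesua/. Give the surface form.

gifoifesua

Rule 1 (degemination): /ff/ is a geminate; the first /f/ deletes. /giffoipesua/ → gifoipesua.
Rule 2 (intervocalic spirantization): /p/ is a stop between vowels /i/ and /e/, so it spirantizes to the fricative [f]. /gifoipesua/ → gifoifesua.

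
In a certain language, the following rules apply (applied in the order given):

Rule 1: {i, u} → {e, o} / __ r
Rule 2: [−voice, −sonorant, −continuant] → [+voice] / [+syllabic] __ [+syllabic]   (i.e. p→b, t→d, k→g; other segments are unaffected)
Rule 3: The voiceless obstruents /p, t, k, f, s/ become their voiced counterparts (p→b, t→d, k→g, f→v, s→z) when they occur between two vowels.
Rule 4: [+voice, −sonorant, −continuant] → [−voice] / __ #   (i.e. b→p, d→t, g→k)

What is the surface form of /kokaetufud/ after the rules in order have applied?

Rule 1 (pre-rhotic lowering): no segment meets the environment; /kokaetufud/ is unchanged.
Rule 2 (intervocalic voicing): /k/ is a voiceless stop between vowels /o/ and /a/, so it voices to [g]. /t/ is a voiceless stop between vowels /e/ and /u/, so it voices to [d]. /kokaetufud/ → kogaedufud.
Rule 3 (intervocalic voicing): /f/ is a voiceless obstruent between vowels /u/ and /u/, so it voices to [v]. /kogaedufud/ → kogaeduvud.
Rule 4 (final devoicing): /d/ is a voiced stop in word-final position, so it devoices to [t]. /kogaeduvud/ → kogaeduvut.

kogaeduvut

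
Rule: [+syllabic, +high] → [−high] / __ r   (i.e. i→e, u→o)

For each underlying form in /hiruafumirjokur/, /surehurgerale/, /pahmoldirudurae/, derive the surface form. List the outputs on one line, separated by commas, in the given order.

/hiruafumirjokur/: /i/ is a high vowel immediately before /r/, so it lowers to [e]. /i/ is a high vowel immediately before /r/, so it lowers to [e]. /u/ is a high vowel immediately before /r/, so it lowers to [o]. → [heruafumerjokor].
/surehurgerale/: /u/ is a high vowel immediately before /r/, so it lowers to [o]. /u/ is a high vowel immediately before /r/, so it lowers to [o]. → [sorehorgerale].
/pahmoldirudurae/: /i/ is a high vowel immediately before /r/, so it lowers to [e]. /u/ is a high vowel immediately before /r/, so it lowers to [o]. → [pahmolderudorae].

heruafumerjokor, sorehorgerale, pahmolderudorae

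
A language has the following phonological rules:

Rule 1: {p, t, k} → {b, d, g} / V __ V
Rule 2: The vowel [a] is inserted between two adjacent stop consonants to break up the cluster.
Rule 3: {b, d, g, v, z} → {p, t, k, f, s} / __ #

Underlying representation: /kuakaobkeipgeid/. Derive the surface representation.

kuagaobakeipageit

Rule 1 (intervocalic voicing): /k/ is a voiceless stop between vowels /a/ and /a/, so it voices to [g]. /kuakaobkeipgeid/ → kuagaobkeipgeid.
Rule 2 (stop-cluster a-epenthesis): /b/ and /k/ form a stop–stop cluster, so [a] is inserted between them. /p/ and /g/ form a stop–stop cluster, so [a] is inserted between them. /kuagaobkeipgeid/ → kuagaobakeipageid.
Rule 3 (final devoicing): /d/ is a voiced obstruent in word-final position, so it devoices to [t]. /kuagaobakeipageid/ → kuagaobakeipageit.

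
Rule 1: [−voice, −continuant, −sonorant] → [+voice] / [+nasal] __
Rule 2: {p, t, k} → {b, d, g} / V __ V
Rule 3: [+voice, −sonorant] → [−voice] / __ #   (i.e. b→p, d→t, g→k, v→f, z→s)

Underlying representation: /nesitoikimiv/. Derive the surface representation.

Rule 1 (post-nasal voicing): no segment meets the environment; /nesitoikimiv/ is unchanged.
Rule 2 (intervocalic voicing): /t/ is a voiceless stop between vowels /i/ and /o/, so it voices to [d]. /k/ is a voiceless stop between vowels /i/ and /i/, so it voices to [g]. /nesitoikimiv/ → nesidoigimiv.
Rule 3 (final devoicing): /v/ is a voiced obstruent in word-final position, so it devoices to [f]. /nesidoigimiv/ → nesidoigimif.

nesidoigimif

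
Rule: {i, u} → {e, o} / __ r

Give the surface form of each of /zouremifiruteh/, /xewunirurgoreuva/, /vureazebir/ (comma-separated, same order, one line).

zooremiferuteh, xewunerorgoreuva, voreazeber

/zouremifiruteh/: /u/ is a high vowel immediately before /r/, so it lowers to [o]. /i/ is a high vowel immediately before /r/, so it lowers to [e]. → [zooremiferuteh].
/xewunirurgoreuva/: /i/ is a high vowel immediately before /r/, so it lowers to [e]. /u/ is a high vowel immediately before /r/, so it lowers to [o]. → [xewunerorgoreuva].
/vureazebir/: /u/ is a high vowel immediately before /r/, so it lowers to [o]. /i/ is a high vowel immediately before /r/, so it lowers to [e]. → [voreazeber].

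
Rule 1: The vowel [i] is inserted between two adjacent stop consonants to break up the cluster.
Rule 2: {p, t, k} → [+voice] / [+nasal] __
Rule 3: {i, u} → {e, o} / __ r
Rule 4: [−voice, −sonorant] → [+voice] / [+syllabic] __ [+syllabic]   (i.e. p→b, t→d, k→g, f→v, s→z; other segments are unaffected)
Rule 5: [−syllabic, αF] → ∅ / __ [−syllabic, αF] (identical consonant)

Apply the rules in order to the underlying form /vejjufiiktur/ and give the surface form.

Rule 1 (stop-cluster i-epenthesis): /k/ and /t/ form a stop–stop cluster, so [i] is inserted between them. /vejjufiiktur/ → vejjufiikitur.
Rule 2 (post-nasal voicing): no segment meets the environment; /vejjufiikitur/ is unchanged.
Rule 3 (pre-rhotic lowering): /u/ is a high vowel immediately before /r/, so it lowers to [o]. /vejjufiikitur/ → vejjufiikitor.
Rule 4 (intervocalic voicing): /f/ is a voiceless obstruent between vowels /u/ and /i/, so it voices to [v]. /k/ is a voiceless obstruent between vowels /i/ and /i/, so it voices to [g]. /t/ is a voiceless obstruent between vowels /i/ and /o/, so it voices to [d]. /vejjufiikitor/ → vejjuviigidor.
Rule 5 (degemination): /jj/ is a geminate; the first /j/ deletes. /vejjuviigidor/ → vejuviigidor.

vejuviigidor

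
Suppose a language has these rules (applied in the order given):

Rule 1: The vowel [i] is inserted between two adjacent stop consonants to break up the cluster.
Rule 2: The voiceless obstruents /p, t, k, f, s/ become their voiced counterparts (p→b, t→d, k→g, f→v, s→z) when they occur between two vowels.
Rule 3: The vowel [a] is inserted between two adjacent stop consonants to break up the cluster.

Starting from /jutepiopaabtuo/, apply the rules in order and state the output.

Rule 1 (stop-cluster i-epenthesis): /b/ and /t/ form a stop–stop cluster, so [i] is inserted between them. /jutepiopaabtuo/ → jutepiopaabituo.
Rule 2 (intervocalic voicing): /t/ is a voiceless obstruent between vowels /u/ and /e/, so it voices to [d]. /p/ is a voiceless obstruent between vowels /e/ and /i/, so it voices to [b]. /p/ is a voiceless obstruent between vowels /o/ and /a/, so it voices to [b]. /t/ is a voiceless obstruent between vowels /i/ and /u/, so it voices to [d]. /jutepiopaabituo/ → judebiobaabiduo.
Rule 3 (stop-cluster a-epenthesis): no segment meets the environment; /judebiobaabiduo/ is unchanged.

judebiobaabiduo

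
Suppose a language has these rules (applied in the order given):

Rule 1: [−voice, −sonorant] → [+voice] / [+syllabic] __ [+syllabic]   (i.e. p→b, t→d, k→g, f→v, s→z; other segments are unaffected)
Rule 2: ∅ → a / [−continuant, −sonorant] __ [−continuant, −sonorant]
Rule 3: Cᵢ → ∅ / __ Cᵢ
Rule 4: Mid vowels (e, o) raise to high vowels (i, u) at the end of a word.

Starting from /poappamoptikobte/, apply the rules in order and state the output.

poapapamopatigobati

Rule 1 (intervocalic voicing): /k/ is a voiceless obstruent between vowels /i/ and /o/, so it voices to [g]. /poappamoptikobte/ → poappamoptigobte.
Rule 2 (stop-cluster a-epenthesis): /p/ and /p/ form a stop–stop cluster, so [a] is inserted between them. /p/ and /t/ form a stop–stop cluster, so [a] is inserted between them. /b/ and /t/ form a stop–stop cluster, so [a] is inserted between them. /poappamoptigobte/ → poapapamopatigobate.
Rule 3 (degemination): no segment meets the environment; /poapapamopatigobate/ is unchanged.
Rule 4 (final vowel raising): /e/ is a mid vowel in word-final position, so it raises to [i]. /poapapamopatigobate/ → poapapamopatigobati.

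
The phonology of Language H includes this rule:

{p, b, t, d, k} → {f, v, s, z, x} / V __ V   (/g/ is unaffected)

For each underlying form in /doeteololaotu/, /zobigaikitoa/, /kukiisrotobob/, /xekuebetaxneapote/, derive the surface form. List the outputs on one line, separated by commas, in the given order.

doeseololaosu, zovigaixisoa, kuxiisrosovob, xexuevesaxneafose

/doeteololaotu/: /t/ is a stop between vowels /e/ and /e/, so it spirantizes to the fricative [s]. /t/ is a stop between vowels /o/ and /u/, so it spirantizes to the fricative [s]. → [doeseololaosu].
/zobigaikitoa/: /b/ is a stop between vowels /o/ and /i/, so it spirantizes to the fricative [v]. /k/ is a stop between vowels /i/ and /i/, so it spirantizes to the fricative [x]. /t/ is a stop between vowels /i/ and /o/, so it spirantizes to the fricative [s]. → [zovigaixisoa].
/kukiisrotobob/: /k/ is a stop between vowels /u/ and /i/, so it spirantizes to the fricative [x]. /t/ is a stop between vowels /o/ and /o/, so it spirantizes to the fricative [s]. /b/ is a stop between vowels /o/ and /o/, so it spirantizes to the fricative [v]. → [kuxiisrosovob].
/xekuebetaxneapote/: /k/ is a stop between vowels /e/ and /u/, so it spirantizes to the fricative [x]. /b/ is a stop between vowels /e/ and /e/, so it spirantizes to the fricative [v]. /t/ is a stop between vowels /e/ and /a/, so it spirantizes to the fricative [s]. /p/ is a stop between vowels /a/ and /o/, so it spirantizes to the fricative [f]. /t/ is a stop between vowels /o/ and /e/, so it spirantizes to the fricative [s]. → [xexuevesaxneafose].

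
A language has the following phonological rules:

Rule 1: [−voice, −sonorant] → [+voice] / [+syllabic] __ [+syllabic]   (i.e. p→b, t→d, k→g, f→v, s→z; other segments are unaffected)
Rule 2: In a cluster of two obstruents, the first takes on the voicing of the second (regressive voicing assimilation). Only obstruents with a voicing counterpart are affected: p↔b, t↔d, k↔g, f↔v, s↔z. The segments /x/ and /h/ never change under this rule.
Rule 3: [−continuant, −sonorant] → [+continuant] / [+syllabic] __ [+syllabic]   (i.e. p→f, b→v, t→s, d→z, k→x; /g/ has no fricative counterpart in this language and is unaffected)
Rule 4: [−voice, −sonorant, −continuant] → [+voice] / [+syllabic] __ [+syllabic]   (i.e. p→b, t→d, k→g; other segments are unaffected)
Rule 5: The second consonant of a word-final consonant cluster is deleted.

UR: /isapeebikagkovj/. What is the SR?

Rule 1 (intervocalic voicing): /s/ is a voiceless obstruent between vowels /i/ and /a/, so it voices to [z]. /p/ is a voiceless obstruent between vowels /a/ and /e/, so it voices to [b]. /k/ is a voiceless obstruent between vowels /i/ and /a/, so it voices to [g]. /isapeebikagkovj/ → izabeebigagkovj.
Rule 2 (regressive voicing assimilation): /g/ precedes the voiceless obstruent /k/, so it devoices to [k] by assimilation. /izabeebigagkovj/ → izabeebigakkovj.
Rule 3 (intervocalic spirantization): /b/ is a stop between vowels /a/ and /e/, so it spirantizes to the fricative [v]. /b/ is a stop between vowels /e/ and /i/, so it spirantizes to the fricative [v]. /izabeebigakkovj/ → izaveevigakkovj.
Rule 4 (intervocalic voicing): no segment meets the environment; /izaveevigakkovj/ is unchanged.
Rule 5 (final cluster simplification): /j/ is the second consonant of a word-final cluster /vj/, so it deletes. /izaveevigakkovj/ → izaveevigakkov.

izaveevigakkov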